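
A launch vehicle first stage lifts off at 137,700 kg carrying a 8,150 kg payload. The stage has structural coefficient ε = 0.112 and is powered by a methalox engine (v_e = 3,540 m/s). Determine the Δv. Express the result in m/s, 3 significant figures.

Δv ≈ 6390 m/s

Stage wet mass = m₀ − payload = 137,700 − 8,150 = 129,550 kg.
Stage dry mass = ε × stage wet mass = 0.112 × 129,550 = 14,509.6 kg.
Burnout mass m_f = stage dry + payload = 14,509.6 + 8,150 = 22,659.6 kg.
Δv = v_e · ln(137,700/22,659.6) = 3540.0 × ln(6.077) = 3540.0 × 1.8045 ≈ 6388 m/s.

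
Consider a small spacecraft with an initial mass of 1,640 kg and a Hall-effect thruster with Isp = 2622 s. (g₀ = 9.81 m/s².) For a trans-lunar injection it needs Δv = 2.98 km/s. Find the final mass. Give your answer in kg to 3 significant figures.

final mass ≈ 1460 kg

v_e = Isp · g₀ = 2622 × 9.81 = 25721.8 m/s.
m₀/m_f = exp(Δv / v_e) = exp(2980 / 25721.8) = exp(0.1159) = 1.1228.
m_f = m₀ / 1.1228 = 1,640 / 1.1228 = 1,460.63 kg.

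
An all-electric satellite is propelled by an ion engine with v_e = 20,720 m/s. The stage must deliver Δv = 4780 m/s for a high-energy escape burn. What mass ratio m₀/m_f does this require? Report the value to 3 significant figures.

Using Δv = v_e ln(m₀/m_f): m₀/m_f = exp(Δv / v_e) = exp(4780 / 20720.0) = exp(0.2307) = 1.2595.

mass ratio ≈ 1.26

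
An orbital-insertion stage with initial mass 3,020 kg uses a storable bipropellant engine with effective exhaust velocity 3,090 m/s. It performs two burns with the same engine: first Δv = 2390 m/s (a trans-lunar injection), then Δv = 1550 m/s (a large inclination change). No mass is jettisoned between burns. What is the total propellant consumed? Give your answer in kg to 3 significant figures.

After the first burn: m = 3020 × exp(−2390/3090.0) = 3020 × 0.46141 = 1,393.46 kg.
After the second burn: m = 1,393.46 × exp(−1550/3090.0) = 1,393.46 × 0.60555 = 843.81 kg.
Total propellant = m₀ − m_final = 3020 − 843.81 = 2,176.19 kg.

total propellant consumed ≈ 2180 kg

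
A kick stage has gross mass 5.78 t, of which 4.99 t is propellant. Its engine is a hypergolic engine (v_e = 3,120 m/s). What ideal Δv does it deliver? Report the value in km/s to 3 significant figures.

m_f = m₀ − m_prop = 5.78 − 4.99 = 0.79 t.
Δv = v_e · ln(m₀/m_f) = 3120.0 × ln(7.316) = 3120.0 × 1.9901 ≈ 6209.2 m/s.

Δv ≈ 6.21 km/s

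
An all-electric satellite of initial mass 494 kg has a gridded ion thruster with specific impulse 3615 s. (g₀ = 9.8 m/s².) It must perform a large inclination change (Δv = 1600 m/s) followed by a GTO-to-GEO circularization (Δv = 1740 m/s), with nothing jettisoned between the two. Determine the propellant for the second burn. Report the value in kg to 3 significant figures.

propellant for the second burn ≈ 22.6 kg

v_e = Isp · g₀ = 3615 × 9.8 = 35427.0 m/s.
After the first burn: m = 494 × exp(−1600/35427.0) = 494 × 0.95584 = 472.185 kg.
After the second burn: m = 472.185 × exp(−1740/35427.0) = 472.185 × 0.95207 = 449.553 kg.
Second-burn propellant = 472.185 − 449.553 = 22.632 kg.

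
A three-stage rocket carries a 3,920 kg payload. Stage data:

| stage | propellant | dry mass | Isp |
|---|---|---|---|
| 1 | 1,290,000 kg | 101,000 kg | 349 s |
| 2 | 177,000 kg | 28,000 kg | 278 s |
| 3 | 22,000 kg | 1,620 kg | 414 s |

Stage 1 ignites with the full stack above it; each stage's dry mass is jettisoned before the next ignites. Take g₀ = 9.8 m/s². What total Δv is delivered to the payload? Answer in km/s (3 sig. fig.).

Δv ≈ 15.8 km/s

Ignition mass of stage 1 = 1,290,000+101,000 + 177,000+28,000 + 22,000+1,620 + 3,920 = 1,623,540 kg.
Stage 1: m₀ = 1,623,540 kg, m_f = 1,623,540 − 1,290,000 = 333,540 kg; Δv = 349×9.8×ln(4.868) = 3420.2×1.5826 ≈ 5413 m/s.
Stage 2: m₀ = 232,540 kg, m_f = 232,540 − 177,000 = 55,540 kg; Δv = 278×9.8×ln(4.187) = 2724.4×1.4320 ≈ 3901 m/s.
Stage 3: m₀ = 27,540 kg, m_f = 27,540 − 22,000 = 5,540 kg; Δv = 414×9.8×ln(4.971) = 4057.2×1.6036 ≈ 6506 m/s.
Total Δv = 5413 + 3901 + 6506 = 15820 m/s.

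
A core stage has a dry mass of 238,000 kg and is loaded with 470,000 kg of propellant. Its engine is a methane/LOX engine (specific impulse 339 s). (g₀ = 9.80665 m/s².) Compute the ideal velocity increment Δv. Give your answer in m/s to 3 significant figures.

Δv ≈ 3620 m/s

v_e = Isp · g₀ = 339 × 9.80665 = 3324.5 m/s.
m₀ = m_dry + m_prop = 238,000 + 470,000 = 708,000 kg.
Δv = v_e · ln(m₀/m_f) = 3324.5 × ln(2.975) = 3324.5 × 1.0902 ≈ 3624.2 m/s.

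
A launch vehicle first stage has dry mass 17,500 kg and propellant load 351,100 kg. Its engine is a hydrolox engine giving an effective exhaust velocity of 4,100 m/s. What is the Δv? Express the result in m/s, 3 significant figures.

Δv ≈ 12500 m/s

m₀ = m_dry + m_prop = 17,500 + 351,100 = 368,600 kg.
By the Tsiolkovsky rocket equation, Δv = v_e · ln(m₀/m_f) = 4100.0 × ln(21.06) = 4100.0 × 3.0475 ≈ 12494.8 m/s.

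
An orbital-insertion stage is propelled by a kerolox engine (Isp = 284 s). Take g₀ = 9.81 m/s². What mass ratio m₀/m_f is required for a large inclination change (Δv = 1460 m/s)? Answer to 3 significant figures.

v_e = Isp · g₀ = 284 × 9.81 = 2786.0 m/s.
m₀/m_f = exp(Δv / v_e) = exp(1460 / 2786.0) = exp(0.5240) = 1.6888.

mass ratio ≈ 1.69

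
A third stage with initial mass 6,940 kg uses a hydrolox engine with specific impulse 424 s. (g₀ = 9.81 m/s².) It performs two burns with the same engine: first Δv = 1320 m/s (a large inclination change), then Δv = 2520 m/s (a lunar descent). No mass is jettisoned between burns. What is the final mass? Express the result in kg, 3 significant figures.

v_e = Isp · g₀ = 424 × 9.81 = 4159.4 m/s.
After the first burn: m = 6940 × exp(−1320/4159.4) = 6940 × 0.72808 = 5,052.88 kg.
After the second burn: m = 5,052.88 × exp(−2520/4159.4) = 5,052.88 × 0.54561 = 2,756.9 kg.

final mass ≈ 2760 kg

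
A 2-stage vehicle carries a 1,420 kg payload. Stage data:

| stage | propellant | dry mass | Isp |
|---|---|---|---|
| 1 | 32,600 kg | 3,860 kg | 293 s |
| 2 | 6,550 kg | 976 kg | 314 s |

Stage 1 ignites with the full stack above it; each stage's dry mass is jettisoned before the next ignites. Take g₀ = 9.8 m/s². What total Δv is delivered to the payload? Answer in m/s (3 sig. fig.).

Ignition mass of stage 1 = 32,600+3,860 + 6,550+976 + 1,420 = 45,406 kg.
Stage 1: m₀ = 45,406 kg, m_f = 45,406 − 32,600 = 12,806 kg; Δv = 293×9.8×ln(3.546) = 2871.4×1.2657 ≈ 3634 m/s.
Stage 2: m₀ = 8,946 kg, m_f = 8,946 − 6,550 = 2,396 kg; Δv = 314×9.8×ln(3.734) = 3077.2×1.3174 ≈ 4054 m/s.
Total Δv = 3634 + 4054 = 7688 m/s.

Δv ≈ 7690 m/s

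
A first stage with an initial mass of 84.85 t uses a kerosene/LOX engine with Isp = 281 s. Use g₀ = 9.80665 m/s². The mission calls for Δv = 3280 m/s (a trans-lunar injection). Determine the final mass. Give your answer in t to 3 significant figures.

v_e = Isp · g₀ = 281 × 9.80665 = 2755.7 m/s.
m₀/m_f = exp(Δv / v_e) = exp(3280 / 2755.7) = exp(1.1903) = 3.2880.
m_f = m₀ / 3.2880 = 84.85 / 3.2880 = 25.806 t.

final mass ≈ 25.8 t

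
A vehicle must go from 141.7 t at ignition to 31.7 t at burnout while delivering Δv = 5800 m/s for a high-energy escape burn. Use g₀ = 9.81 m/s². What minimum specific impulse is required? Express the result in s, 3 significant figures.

ln(m₀/m_f) = ln(141700/31700) = ln(4.47) = 1.4974.
Rocket equation: v_e = Δv / ln(m₀/m_f) = 5800 / 1.4974 = 3873.4 m/s.
Isp = v_e / g₀ = 3873.4 / 9.81 = 394.8 s.

Isp ≈ 395 s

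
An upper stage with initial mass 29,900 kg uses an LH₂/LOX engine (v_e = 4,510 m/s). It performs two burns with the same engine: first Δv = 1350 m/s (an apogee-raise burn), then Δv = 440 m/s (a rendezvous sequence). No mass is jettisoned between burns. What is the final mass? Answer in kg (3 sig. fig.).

final mass ≈ 20100 kg

After the first burn: m = 29900 × exp(−1350/4510.0) = 29900 × 0.74131 = 22,165.2 kg.
After the second burn: m = 22,165.2 × exp(−440/4510.0) = 22,165.2 × 0.90705 = 20,104.9 kg.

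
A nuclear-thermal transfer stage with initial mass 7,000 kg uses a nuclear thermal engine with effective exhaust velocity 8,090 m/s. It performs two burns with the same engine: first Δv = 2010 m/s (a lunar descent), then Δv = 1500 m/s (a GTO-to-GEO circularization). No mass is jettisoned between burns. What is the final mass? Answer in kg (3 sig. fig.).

final mass ≈ 4540 kg

After the first burn: m = 7000 × exp(−2010/8090.0) = 7000 × 0.78001 = 5,460.07 kg.
After the second burn: m = 5,460.07 × exp(−1500/8090.0) = 5,460.07 × 0.83076 = 4,536.01 kg.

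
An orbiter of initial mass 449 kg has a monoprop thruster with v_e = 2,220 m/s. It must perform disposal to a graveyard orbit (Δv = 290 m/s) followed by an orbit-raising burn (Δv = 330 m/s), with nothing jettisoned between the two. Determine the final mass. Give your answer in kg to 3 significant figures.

After the first burn: m = 449 × exp(−290/2220.0) = 449 × 0.87754 = 394.015 kg.
After the second burn: m = 394.015 × exp(−330/2220.0) = 394.015 × 0.86187 = 339.59 kg.

final mass ≈ 340 kg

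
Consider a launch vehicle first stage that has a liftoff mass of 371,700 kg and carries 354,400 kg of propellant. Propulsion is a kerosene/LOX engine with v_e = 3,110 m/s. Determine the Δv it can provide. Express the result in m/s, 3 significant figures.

Δv ≈ 9540 m/s

m_f = m₀ − m_prop = 371,700 − 354,400 = 17,300 kg.
Δv = v_e · ln(m₀/m_f) = 3110.0 × ln(21.49) = 3110.0 × 3.0674 ≈ 9539.6 m/s.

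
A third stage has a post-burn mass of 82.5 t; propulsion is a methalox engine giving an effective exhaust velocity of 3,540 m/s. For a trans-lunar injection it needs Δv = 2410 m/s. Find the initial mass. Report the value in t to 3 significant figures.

m₀/m_f = exp(Δv / v_e) = exp(2410 / 3540.0) = exp(0.6808) = 1.9754.
m₀ = m_f × 1.9754 = 82.5 × 1.9754 = 162.971 t.

initial mass ≈ 163 t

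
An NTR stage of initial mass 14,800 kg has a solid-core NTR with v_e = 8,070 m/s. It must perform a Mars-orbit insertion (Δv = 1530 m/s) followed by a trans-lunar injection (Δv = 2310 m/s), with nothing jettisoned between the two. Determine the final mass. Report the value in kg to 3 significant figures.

final mass ≈ 9200 kg

After the first burn: m = 14800 × exp(−1530/8070.0) = 14800 × 0.82730 = 12,244 kg.
After the second burn: m = 12,244 × exp(−2310/8070.0) = 12,244 × 0.75108 = 9,196.22 kg.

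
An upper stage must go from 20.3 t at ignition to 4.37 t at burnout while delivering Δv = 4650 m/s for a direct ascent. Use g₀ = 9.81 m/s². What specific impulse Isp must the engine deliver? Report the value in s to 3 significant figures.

ln(m₀/m_f) = ln(20300/4370) = ln(4.645) = 1.5359.
By the Tsiolkovsky rocket equation, v_e = Δv / ln(m₀/m_f) = 4650 / 1.5359 = 3027.6 m/s.
Isp = v_e / g₀ = 3027.6 / 9.81 = 308.6 s.

Isp ≈ 309 s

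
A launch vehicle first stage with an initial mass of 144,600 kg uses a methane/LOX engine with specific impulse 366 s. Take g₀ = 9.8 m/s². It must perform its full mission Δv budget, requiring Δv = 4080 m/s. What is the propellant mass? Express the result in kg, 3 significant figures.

v_e = Isp · g₀ = 366 × 9.8 = 3586.8 m/s.
Rocket equation: m₀/m_f = exp(Δv / v_e) = exp(4080 / 3586.8) = exp(1.1375) = 3.1190.
m_f = 144,600 / 3.1190 = 46,361 kg, so propellant = m₀ − m_f = 144,600 − 46,361 = 98,239 kg.

propellant mass ≈ 98200 kg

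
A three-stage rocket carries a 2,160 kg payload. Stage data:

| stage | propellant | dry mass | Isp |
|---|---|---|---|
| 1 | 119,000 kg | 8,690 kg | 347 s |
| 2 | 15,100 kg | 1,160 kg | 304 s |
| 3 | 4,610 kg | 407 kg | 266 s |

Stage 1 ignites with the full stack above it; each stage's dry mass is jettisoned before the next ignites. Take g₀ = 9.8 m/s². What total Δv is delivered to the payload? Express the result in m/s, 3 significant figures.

Ignition mass of stage 1 = 119,000+8,690 + 15,100+1,160 + 4,610+407 + 2,160 = 151,127 kg.
Stage 1: m₀ = 151,127 kg, m_f = 151,127 − 119,000 = 32,127 kg; Δv = 347×9.8×ln(4.704) = 3400.6×1.5484 ≈ 5266 m/s.
Stage 2: m₀ = 23,437 kg, m_f = 23,437 − 15,100 = 8,337 kg; Δv = 304×9.8×ln(2.811) = 2979.2×1.0336 ≈ 3079 m/s.
Stage 3: m₀ = 7,177 kg, m_f = 7,177 − 4,610 = 2,567 kg; Δv = 266×9.8×ln(2.796) = 2606.8×1.0281 ≈ 2680 m/s.
Total Δv = 5266 + 3079 + 2680 = 11025 m/s.

Δv ≈ 11000 m/s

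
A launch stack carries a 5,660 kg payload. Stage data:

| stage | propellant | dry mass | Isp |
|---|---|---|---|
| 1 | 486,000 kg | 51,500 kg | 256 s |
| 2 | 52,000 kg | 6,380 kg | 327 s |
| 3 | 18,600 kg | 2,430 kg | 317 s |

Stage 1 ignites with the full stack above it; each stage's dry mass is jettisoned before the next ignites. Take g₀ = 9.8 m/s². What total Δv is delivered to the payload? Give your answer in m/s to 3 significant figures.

Ignition mass of stage 1 = 486,000+51,500 + 52,000+6,380 + 18,600+2,430 + 5,660 = 622,570 kg.
Stage 1: m₀ = 622,570 kg, m_f = 622,570 − 486,000 = 136,570 kg; Δv = 256×9.8×ln(4.559) = 2508.8×1.5170 ≈ 3806 m/s.
Stage 2: m₀ = 85,070 kg, m_f = 85,070 − 52,000 = 33,070 kg; Δv = 327×9.8×ln(2.572) = 3204.6×0.9448 ≈ 3028 m/s.
Stage 3: m₀ = 26,690 kg, m_f = 26,690 − 18,600 = 8,090 kg; Δv = 317×9.8×ln(3.299) = 3106.6×1.1937 ≈ 3708 m/s.
Total Δv = 3806 + 3028 + 3708 = 10542 m/s.

Δv ≈ 10500 m/s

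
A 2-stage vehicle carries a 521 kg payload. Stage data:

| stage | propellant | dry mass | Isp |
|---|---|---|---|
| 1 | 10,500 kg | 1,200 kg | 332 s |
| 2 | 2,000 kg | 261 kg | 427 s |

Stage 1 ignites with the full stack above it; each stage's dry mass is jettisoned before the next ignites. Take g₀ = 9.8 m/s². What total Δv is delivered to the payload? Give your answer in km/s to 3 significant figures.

Δv ≈ 9.51 km/s

Ignition mass of stage 1 = 10,500+1,200 + 2,000+261 + 521 = 14,482 kg.
Stage 1: m₀ = 14,482 kg, m_f = 14,482 − 10,500 = 3,982 kg; Δv = 332×9.8×ln(3.637) = 3253.6×1.2911 ≈ 4201 m/s.
Stage 2: m₀ = 2,782 kg, m_f = 2,782 − 2,000 = 782 kg; Δv = 427×9.8×ln(3.558) = 4184.6×1.2691 ≈ 5311 m/s.
Total Δv = 4201 + 5311 = 9512 m/s.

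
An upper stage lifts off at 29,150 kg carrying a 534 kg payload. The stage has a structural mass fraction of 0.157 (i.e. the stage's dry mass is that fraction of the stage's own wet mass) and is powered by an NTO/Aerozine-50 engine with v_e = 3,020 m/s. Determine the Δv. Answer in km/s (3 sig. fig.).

Δv ≈ 5.31 km/s

Stage wet mass = m₀ − payload = 29,150 − 534 = 28,616 kg.
Stage dry mass = ε × stage wet mass = 0.157 × 28,616 = 4,492.71 kg.
Burnout mass m_f = stage dry + payload = 4,492.71 + 534 = 5,026.71 kg.
From the ideal rocket equation, Δv = v_e · ln(29,150/5,026.71) = 3020.0 × ln(5.799) = 3020.0 × 1.7577 ≈ 5308 m/s.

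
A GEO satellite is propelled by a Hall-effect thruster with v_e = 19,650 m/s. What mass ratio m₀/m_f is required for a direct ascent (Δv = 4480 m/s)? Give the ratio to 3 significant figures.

m₀/m_f = exp(Δv / v_e) = exp(4480 / 19650.0) = exp(0.2280) = 1.2561.

mass ratio ≈ 1.26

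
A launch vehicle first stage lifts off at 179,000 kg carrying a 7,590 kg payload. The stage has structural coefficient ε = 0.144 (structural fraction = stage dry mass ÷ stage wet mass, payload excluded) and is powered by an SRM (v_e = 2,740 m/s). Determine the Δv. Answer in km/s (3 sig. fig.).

Δv ≈ 4.69 km/s

Stage wet mass = m₀ − payload = 179,000 − 7,590 = 171,410 kg.
Stage dry mass = ε × stage wet mass = 0.144 × 171,410 = 24,683 kg.
Burnout mass m_f = stage dry + payload = 24,683 + 7,590 = 32,273 kg.
Δv = v_e · ln(179,000/32,273) = 2740.0 × ln(5.546) = 2740.0 × 1.7132 ≈ 4694 m/s.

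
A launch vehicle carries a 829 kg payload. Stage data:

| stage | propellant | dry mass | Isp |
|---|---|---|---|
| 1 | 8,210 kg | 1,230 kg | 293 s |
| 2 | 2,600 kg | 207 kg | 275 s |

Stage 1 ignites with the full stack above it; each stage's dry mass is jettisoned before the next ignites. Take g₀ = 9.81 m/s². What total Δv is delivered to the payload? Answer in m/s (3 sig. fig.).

Ignition mass of stage 1 = 8,210+1,230 + 2,600+207 + 829 = 13,076 kg.
Stage 1: m₀ = 13,076 kg, m_f = 13,076 − 8,210 = 4,866 kg; Δv = 293×9.81×ln(2.687) = 2874.3×0.9885 ≈ 2841 m/s.
Stage 2: m₀ = 3,636 kg, m_f = 3,636 − 2,600 = 1,036 kg; Δv = 275×9.81×ln(3.51) = 2697.8×1.2555 ≈ 3387 m/s.
Total Δv = 2841 + 3387 = 6228 m/s.

Δv ≈ 6230 m/s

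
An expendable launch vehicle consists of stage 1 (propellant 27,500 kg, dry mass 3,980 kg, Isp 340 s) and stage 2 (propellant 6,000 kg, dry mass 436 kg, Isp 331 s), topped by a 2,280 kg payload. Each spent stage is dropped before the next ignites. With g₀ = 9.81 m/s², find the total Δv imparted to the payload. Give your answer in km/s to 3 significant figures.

Δv ≈ 7.63 km/s

Ignition mass of stage 1 = 27,500+3,980 + 6,000+436 + 2,280 = 40,196 kg.
Stage 1: m₀ = 40,196 kg, m_f = 40,196 − 27,500 = 12,696 kg; Δv = 340×9.81×ln(3.166) = 3335.4×1.1525 ≈ 3844 m/s.
Stage 2: m₀ = 8,716 kg, m_f = 8,716 − 6,000 = 2,716 kg; Δv = 331×9.81×ln(3.209) = 3247.1×1.1660 ≈ 3786 m/s.
Total Δv = 3844 + 3786 = 7630 m/s.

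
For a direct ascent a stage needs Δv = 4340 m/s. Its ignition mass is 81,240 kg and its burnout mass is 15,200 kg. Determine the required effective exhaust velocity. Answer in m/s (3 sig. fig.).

v_e ≈ 2590 m/s

ln(m₀/m_f) = ln(81240/15200) = ln(5.345) = 1.6761.
From the ideal rocket equation, v_e = Δv / ln(m₀/m_f) = 4340 / 1.6761 = 2589.3 m/s.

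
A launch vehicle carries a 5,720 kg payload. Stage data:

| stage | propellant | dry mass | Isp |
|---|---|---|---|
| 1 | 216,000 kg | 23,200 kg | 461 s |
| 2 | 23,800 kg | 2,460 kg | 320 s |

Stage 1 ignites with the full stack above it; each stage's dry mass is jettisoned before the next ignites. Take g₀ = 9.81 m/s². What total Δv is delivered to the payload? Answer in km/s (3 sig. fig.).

Δv ≈ 11.5 km/s

Ignition mass of stage 1 = 216,000+23,200 + 23,800+2,460 + 5,720 = 271,180 kg.
Stage 1: m₀ = 271,180 kg, m_f = 271,180 − 216,000 = 55,180 kg; Δv = 461×9.81×ln(4.914) = 4522.4×1.5922 ≈ 7201 m/s.
Stage 2: m₀ = 31,980 kg, m_f = 31,980 − 23,800 = 8,180 kg; Δv = 320×9.81×ln(3.91) = 3139.2×1.3634 ≈ 4280 m/s.
Total Δv = 7201 + 4280 = 11481 m/s.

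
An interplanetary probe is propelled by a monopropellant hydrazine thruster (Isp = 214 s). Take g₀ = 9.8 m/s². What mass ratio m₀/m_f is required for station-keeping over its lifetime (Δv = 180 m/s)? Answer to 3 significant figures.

v_e = Isp · g₀ = 214 × 9.8 = 2097.2 m/s.
By the Tsiolkovsky rocket equation, m₀/m_f = exp(Δv / v_e) = exp(180 / 2097.2) = exp(0.0858) = 1.0896.

mass ratio ≈ 1.09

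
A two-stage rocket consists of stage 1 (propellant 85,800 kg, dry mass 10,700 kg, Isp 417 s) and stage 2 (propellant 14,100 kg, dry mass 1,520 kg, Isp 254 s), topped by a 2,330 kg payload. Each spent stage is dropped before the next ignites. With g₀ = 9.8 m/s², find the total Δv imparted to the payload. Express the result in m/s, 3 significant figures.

Δv ≈ 9490 m/s

Ignition mass of stage 1 = 85,800+10,700 + 14,100+1,520 + 2,330 = 114,450 kg.
Stage 1: m₀ = 114,450 kg, m_f = 114,450 − 85,800 = 28,650 kg; Δv = 417×9.8×ln(3.995) = 4086.6×1.3850 ≈ 5660 m/s.
Stage 2: m₀ = 17,950 kg, m_f = 17,950 − 14,100 = 3,850 kg; Δv = 254×9.8×ln(4.662) = 2489.2×1.5395 ≈ 3832 m/s.
Total Δv = 5660 + 3832 = 9492 m/s.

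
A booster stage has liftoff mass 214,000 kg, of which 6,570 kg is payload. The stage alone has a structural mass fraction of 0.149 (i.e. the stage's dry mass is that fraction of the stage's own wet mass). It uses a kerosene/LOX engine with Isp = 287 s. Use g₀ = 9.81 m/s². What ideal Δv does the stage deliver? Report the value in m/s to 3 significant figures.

Δv ≈ 4910 m/s

Stage wet mass = m₀ − payload = 214,000 − 6,570 = 207,430 kg.
Stage dry mass = ε × stage wet mass = 0.149 × 207,430 = 30,907.1 kg.
Burnout mass m_f = stage dry + payload = 30,907.1 + 6,570 = 37,477.1 kg.
v_e = Isp · g₀ = 287 × 9.81 = 2815.5 m/s.
From the ideal rocket equation, Δv = v_e · ln(214,000/37,477.1) = 2815.5 × ln(5.71) = 2815.5 × 1.7422 ≈ 4905 m/s.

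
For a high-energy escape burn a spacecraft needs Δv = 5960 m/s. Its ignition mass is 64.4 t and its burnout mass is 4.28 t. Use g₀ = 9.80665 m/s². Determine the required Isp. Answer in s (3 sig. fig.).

Isp ≈ 224 s

ln(m₀/m_f) = ln(64400/4280) = ln(15.05) = 2.7112.
Rocket equation: v_e = Δv / ln(m₀/m_f) = 5960 / 2.7112 = 2198.3 m/s.
Isp = v_e / g₀ = 2198.3 / 9.80665 = 224.2 s.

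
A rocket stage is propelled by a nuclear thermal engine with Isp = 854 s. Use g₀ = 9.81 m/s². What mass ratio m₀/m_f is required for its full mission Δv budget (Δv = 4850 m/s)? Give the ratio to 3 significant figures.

v_e = Isp · g₀ = 854 × 9.81 = 8377.7 m/s.
m₀/m_f = exp(Δv / v_e) = exp(4850 / 8377.7) = exp(0.5789) = 1.7841.

mass ratio ≈ 1.78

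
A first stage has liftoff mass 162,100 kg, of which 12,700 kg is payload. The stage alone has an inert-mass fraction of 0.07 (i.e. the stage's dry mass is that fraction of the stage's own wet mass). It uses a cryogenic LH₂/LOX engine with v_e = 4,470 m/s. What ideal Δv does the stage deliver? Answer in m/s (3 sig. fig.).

Δv ≈ 8700 m/s

Stage wet mass = m₀ − payload = 162,100 − 12,700 = 149,400 kg.
Stage dry mass = ε × stage wet mass = 0.07 × 149,400 = 10,458 kg.
Burnout mass m_f = stage dry + payload = 10,458 + 12,700 = 23,158 kg.
From the ideal rocket equation, Δv = v_e · ln(162,100/23,158) = 4470.0 × ln(7) = 4470.0 × 1.9459 ≈ 8698 m/s.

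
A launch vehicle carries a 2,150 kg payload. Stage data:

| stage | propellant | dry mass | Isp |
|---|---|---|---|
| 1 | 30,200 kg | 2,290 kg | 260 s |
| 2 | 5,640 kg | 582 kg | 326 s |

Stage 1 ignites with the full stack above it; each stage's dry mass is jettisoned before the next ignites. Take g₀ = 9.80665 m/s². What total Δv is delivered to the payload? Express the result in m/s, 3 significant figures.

Δv ≈ 7010 m/s

Ignition mass of stage 1 = 30,200+2,290 + 5,640+582 + 2,150 = 40,862 kg.
Stage 1: m₀ = 40,862 kg, m_f = 40,862 − 30,200 = 10,662 kg; Δv = 260×9.80665×ln(3.832) = 2549.7×1.3435 ≈ 3426 m/s.
Stage 2: m₀ = 8,372 kg, m_f = 8,372 − 5,640 = 2,732 kg; Δv = 326×9.80665×ln(3.064) = 3197.0×1.1199 ≈ 3580 m/s.
Total Δv = 3426 + 3580 = 7006 m/s.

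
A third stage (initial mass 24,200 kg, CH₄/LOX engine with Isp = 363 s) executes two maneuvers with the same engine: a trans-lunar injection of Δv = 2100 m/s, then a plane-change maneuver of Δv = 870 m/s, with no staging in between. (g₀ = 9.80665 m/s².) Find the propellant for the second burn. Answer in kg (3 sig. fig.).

propellant for the second burn ≈ 2910 kg

v_e = Isp · g₀ = 363 × 9.80665 = 3559.8 m/s.
After the first burn: m = 24200 × exp(−2100/3559.8) = 24200 × 0.55437 = 13,415.8 kg.
After the second burn: m = 13,415.8 × exp(−870/3559.8) = 13,415.8 × 0.78318 = 10,507 kg.
Second-burn propellant = 13,415.8 − 10,507 = 2,908.8 kg.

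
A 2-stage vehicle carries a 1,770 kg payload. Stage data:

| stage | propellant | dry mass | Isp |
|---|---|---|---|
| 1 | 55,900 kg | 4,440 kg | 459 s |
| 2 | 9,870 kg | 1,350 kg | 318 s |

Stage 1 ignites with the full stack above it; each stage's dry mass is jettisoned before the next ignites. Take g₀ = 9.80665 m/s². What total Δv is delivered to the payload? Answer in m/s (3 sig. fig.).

Δv ≈ 10900 m/s

Ignition mass of stage 1 = 55,900+4,440 + 9,870+1,350 + 1,770 = 73,330 kg.
Stage 1: m₀ = 73,330 kg, m_f = 73,330 − 55,900 = 17,430 kg; Δv = 459×9.80665×ln(4.207) = 4501.3×1.4368 ≈ 6467 m/s.
Stage 2: m₀ = 12,990 kg, m_f = 12,990 − 9,870 = 3,120 kg; Δv = 318×9.80665×ln(4.163) = 3118.5×1.4263 ≈ 4448 m/s.
Total Δv = 6467 + 4448 = 10915 m/s.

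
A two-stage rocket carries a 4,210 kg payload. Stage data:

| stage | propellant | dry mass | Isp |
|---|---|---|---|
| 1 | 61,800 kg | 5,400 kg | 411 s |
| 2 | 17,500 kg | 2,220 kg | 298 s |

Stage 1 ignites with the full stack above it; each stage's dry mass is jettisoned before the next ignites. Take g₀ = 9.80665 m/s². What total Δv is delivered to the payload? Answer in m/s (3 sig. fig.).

Ignition mass of stage 1 = 61,800+5,400 + 17,500+2,220 + 4,210 = 91,130 kg.
Stage 1: m₀ = 91,130 kg, m_f = 91,130 − 61,800 = 29,330 kg; Δv = 411×9.80665×ln(3.107) = 4030.5×1.1337 ≈ 4569 m/s.
Stage 2: m₀ = 23,930 kg, m_f = 23,930 − 17,500 = 6,430 kg; Δv = 298×9.80665×ln(3.722) = 2922.4×1.3142 ≈ 3840 m/s.
Total Δv = 4569 + 3840 = 8409 m/s.

Δv ≈ 8410 m/s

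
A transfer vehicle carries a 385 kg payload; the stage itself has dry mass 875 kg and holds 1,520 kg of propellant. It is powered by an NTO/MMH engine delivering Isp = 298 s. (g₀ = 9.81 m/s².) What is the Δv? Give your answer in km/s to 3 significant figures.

v_e = Isp · g₀ = 298 × 9.81 = 2923.4 m/s.
m₀ = payload + dry + propellant = 385 + 875 + 1,520 = 2,780 kg.
m_f = payload + dry = 385 + 875 = 1,260 kg.
Δv = v_e · ln(m₀/m_f) = 2923.4 × ln(2.206) = 2923.4 × 0.7913 ≈ 2313.4 m/s.

Δv ≈ 2.31 km/s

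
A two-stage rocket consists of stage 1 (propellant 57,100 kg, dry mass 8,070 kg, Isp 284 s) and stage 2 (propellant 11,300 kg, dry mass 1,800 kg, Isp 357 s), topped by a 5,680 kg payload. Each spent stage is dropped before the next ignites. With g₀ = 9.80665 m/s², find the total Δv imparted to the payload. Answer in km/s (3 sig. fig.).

Δv ≈ 6.40 km/s

Ignition mass of stage 1 = 57,100+8,070 + 11,300+1,800 + 5,680 = 83,950 kg.
Stage 1: m₀ = 83,950 kg, m_f = 83,950 − 57,100 = 26,850 kg; Δv = 284×9.80665×ln(3.127) = 2785.1×1.1400 ≈ 3175 m/s.
Stage 2: m₀ = 18,780 kg, m_f = 18,780 − 11,300 = 7,480 kg; Δv = 357×9.80665×ln(2.511) = 3501.0×0.9206 ≈ 3223 m/s.
Total Δv = 3175 + 3223 = 6398 m/s.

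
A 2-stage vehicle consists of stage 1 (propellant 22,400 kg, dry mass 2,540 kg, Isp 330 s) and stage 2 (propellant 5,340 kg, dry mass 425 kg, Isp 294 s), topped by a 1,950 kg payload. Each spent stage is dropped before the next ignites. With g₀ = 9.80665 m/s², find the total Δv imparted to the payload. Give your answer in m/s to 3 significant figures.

Δv ≈ 7150 m/s

Ignition mass of stage 1 = 22,400+2,540 + 5,340+425 + 1,950 = 32,655 kg.
Stage 1: m₀ = 32,655 kg, m_f = 32,655 − 22,400 = 10,255 kg; Δv = 330×9.80665×ln(3.184) = 3236.2×1.1582 ≈ 3748 m/s.
Stage 2: m₀ = 7,715 kg, m_f = 7,715 − 5,340 = 2,375 kg; Δv = 294×9.80665×ln(3.248) = 2883.2×1.1782 ≈ 3397 m/s.
Total Δv = 3748 + 3397 = 7145 m/s.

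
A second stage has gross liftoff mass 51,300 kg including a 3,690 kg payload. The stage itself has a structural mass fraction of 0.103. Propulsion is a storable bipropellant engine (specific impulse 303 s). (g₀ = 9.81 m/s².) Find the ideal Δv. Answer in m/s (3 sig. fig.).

Stage wet mass = m₀ − payload = 51,300 − 3,690 = 47,610 kg.
Stage dry mass = ε × stage wet mass = 0.103 × 47,610 = 4,903.83 kg.
Burnout mass m_f = stage dry + payload = 4,903.83 + 3,690 = 8,593.83 kg.
v_e = Isp · g₀ = 303 × 9.81 = 2972.4 m/s.
By the Tsiolkovsky rocket equation, Δv = v_e · ln(51,300/8,593.83) = 2972.4 × ln(5.969) = 2972.4 × 1.7866 ≈ 5311 m/s.

Δv ≈ 5310 m/s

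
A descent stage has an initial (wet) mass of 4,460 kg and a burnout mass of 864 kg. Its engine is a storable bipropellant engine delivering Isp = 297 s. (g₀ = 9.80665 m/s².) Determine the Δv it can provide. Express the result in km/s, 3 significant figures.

v_e = Isp · g₀ = 297 × 9.80665 = 2912.6 m/s.
Δv = v_e · ln(m₀/m_f) = 2912.6 × ln(5.162) = 2912.6 × 1.6413 ≈ 4780.5 m/s.

Δv ≈ 4.78 km/s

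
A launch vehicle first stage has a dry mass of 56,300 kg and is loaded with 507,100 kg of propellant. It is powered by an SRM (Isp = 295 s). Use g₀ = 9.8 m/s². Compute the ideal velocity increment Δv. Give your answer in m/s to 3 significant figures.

Δv ≈ 6660 m/s

v_e = Isp · g₀ = 295 × 9.8 = 2891.0 m/s.
m₀ = m_dry + m_prop = 56,300 + 507,100 = 563,400 kg.
Δv = v_e · ln(m₀/m_f) = 2891.0 × ln(10.01) = 2891.0 × 2.3033 ≈ 6658.8 m/s.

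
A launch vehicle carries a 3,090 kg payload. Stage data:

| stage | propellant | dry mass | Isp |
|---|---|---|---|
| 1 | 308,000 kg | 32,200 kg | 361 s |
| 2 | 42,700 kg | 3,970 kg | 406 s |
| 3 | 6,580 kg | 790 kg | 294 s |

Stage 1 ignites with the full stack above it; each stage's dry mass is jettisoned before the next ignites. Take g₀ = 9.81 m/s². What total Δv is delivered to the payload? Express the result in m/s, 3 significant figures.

Δv ≈ 13600 m/s

Ignition mass of stage 1 = 308,000+32,200 + 42,700+3,970 + 6,580+790 + 3,090 = 397,330 kg.
Stage 1: m₀ = 397,330 kg, m_f = 397,330 − 308,000 = 89,330 kg; Δv = 361×9.81×ln(4.448) = 3541.4×1.4924 ≈ 5285 m/s.
Stage 2: m₀ = 57,130 kg, m_f = 57,130 − 42,700 = 14,430 kg; Δv = 406×9.81×ln(3.959) = 3982.9×1.3760 ≈ 5480 m/s.
Stage 3: m₀ = 10,460 kg, m_f = 10,460 − 6,580 = 3,880 kg; Δv = 294×9.81×ln(2.696) = 2884.1×0.9917 ≈ 2860 m/s.
Total Δv = 5285 + 5480 + 2860 = 13625 m/s.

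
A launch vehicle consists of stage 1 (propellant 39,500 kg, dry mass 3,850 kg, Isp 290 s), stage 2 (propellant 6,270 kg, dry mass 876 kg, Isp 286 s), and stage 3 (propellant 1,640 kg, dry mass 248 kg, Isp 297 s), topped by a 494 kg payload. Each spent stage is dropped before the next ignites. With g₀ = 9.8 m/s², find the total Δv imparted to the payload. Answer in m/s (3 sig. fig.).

Ignition mass of stage 1 = 39,500+3,850 + 6,270+876 + 1,640+248 + 494 = 52,878 kg.
Stage 1: m₀ = 52,878 kg, m_f = 52,878 − 39,500 = 13,378 kg; Δv = 290×9.8×ln(3.953) = 2842.0×1.3744 ≈ 3906 m/s.
Stage 2: m₀ = 9,528 kg, m_f = 9,528 − 6,270 = 3,258 kg; Δv = 286×9.8×ln(2.924) = 2802.8×1.0731 ≈ 3008 m/s.
Stage 3: m₀ = 2,382 kg, m_f = 2,382 − 1,640 = 742 kg; Δv = 297×9.8×ln(3.21) = 2910.6×1.1663 ≈ 3395 m/s.
Total Δv = 3906 + 3008 + 3395 = 10309 m/s.

Δv ≈ 10300 m/s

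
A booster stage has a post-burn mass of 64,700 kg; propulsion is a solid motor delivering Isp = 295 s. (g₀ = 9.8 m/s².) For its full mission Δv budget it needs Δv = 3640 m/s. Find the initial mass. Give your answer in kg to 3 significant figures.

initial mass ≈ 228000 kg

v_e = Isp · g₀ = 295 × 9.8 = 2891.0 m/s.
By the Tsiolkovsky rocket equation, m₀/m_f = exp(Δv / v_e) = exp(3640 / 2891.0) = exp(1.2591) = 3.5222.
m₀ = m_f × 3.5222 = 64,700 × 3.5222 = 227,886 kg.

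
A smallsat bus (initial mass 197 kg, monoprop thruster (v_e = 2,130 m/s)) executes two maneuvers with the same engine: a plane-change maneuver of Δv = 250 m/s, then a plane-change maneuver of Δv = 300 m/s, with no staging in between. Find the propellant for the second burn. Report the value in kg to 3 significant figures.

propellant for the second burn ≈ 23.0 kg

After the first burn: m = 197 × exp(−250/2130.0) = 197 × 0.88926 = 175.184 kg.
After the second burn: m = 175.184 × exp(−300/2130.0) = 175.184 × 0.86862 = 152.168 kg.
Second-burn propellant = 175.184 − 152.168 = 23.016 kg.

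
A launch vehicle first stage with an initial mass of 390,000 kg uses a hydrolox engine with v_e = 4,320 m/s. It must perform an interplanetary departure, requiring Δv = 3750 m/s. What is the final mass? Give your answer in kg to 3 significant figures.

final mass ≈ 164000 kg

Rocket equation: m₀/m_f = exp(Δv / v_e) = exp(3750 / 4320.0) = exp(0.8681) = 2.3823.
m_f = m₀ / 2.3823 = 390,000 / 2.3823 = 163,707 kg.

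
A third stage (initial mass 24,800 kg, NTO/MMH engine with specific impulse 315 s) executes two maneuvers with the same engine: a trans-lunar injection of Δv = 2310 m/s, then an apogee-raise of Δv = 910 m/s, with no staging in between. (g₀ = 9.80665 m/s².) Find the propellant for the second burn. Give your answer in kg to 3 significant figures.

v_e = Isp · g₀ = 315 × 9.80665 = 3089.1 m/s.
After the first burn: m = 24800 × exp(−2310/3089.1) = 24800 × 0.47341 = 11,740.6 kg.
After the second burn: m = 11,740.6 × exp(−910/3089.1) = 11,740.6 × 0.74484 = 8,744.87 kg.
Second-burn propellant = 11,740.6 − 8,744.87 = 2,995.73 kg.

propellant for the second burn ≈ 3000 kg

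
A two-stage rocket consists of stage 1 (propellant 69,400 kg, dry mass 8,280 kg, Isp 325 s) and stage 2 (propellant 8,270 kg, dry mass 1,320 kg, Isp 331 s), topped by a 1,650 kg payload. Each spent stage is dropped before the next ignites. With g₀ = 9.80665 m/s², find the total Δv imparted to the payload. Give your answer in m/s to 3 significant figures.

Ignition mass of stage 1 = 69,400+8,280 + 8,270+1,320 + 1,650 = 88,920 kg.
Stage 1: m₀ = 88,920 kg, m_f = 88,920 − 69,400 = 19,520 kg; Δv = 325×9.80665×ln(4.555) = 3187.2×1.5163 ≈ 4833 m/s.
Stage 2: m₀ = 11,240 kg, m_f = 11,240 − 8,270 = 2,970 kg; Δv = 331×9.80665×ln(3.785) = 3246.0×1.3309 ≈ 4320 m/s.
Total Δv = 4833 + 4320 = 9153 m/s.

Δv ≈ 9150 m/s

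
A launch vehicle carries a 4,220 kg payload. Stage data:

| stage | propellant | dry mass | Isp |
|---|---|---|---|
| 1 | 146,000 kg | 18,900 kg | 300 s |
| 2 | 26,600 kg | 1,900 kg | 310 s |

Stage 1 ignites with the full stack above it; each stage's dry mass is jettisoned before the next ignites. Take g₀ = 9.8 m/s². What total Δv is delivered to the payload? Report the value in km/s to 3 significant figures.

Ignition mass of stage 1 = 146,000+18,900 + 26,600+1,900 + 4,220 = 197,620 kg.
Stage 1: m₀ = 197,620 kg, m_f = 197,620 − 146,000 = 51,620 kg; Δv = 300×9.8×ln(3.828) = 2940.0×1.3424 ≈ 3947 m/s.
Stage 2: m₀ = 32,720 kg, m_f = 32,720 − 26,600 = 6,120 kg; Δv = 310×9.8×ln(5.346) = 3038.0×1.6764 ≈ 5093 m/s.
Total Δv = 3947 + 5093 = 9040 m/s.

Δv ≈ 9.04 km/s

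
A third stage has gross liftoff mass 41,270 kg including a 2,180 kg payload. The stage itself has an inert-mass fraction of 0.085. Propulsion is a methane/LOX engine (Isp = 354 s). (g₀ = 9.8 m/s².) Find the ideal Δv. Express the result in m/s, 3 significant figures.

Stage wet mass = m₀ − payload = 41,270 − 2,180 = 39,090 kg.
Stage dry mass = ε × stage wet mass = 0.085 × 39,090 = 3,322.65 kg.
Burnout mass m_f = stage dry + payload = 3,322.65 + 2,180 = 5,502.65 kg.
v_e = Isp · g₀ = 354 × 9.8 = 3469.2 m/s.
By the Tsiolkovsky rocket equation, Δv = v_e · ln(41,270/5,502.65) = 3469.2 × ln(7.5) = 3469.2 × 2.0149 ≈ 6990 m/s.

Δv ≈ 6990 m/s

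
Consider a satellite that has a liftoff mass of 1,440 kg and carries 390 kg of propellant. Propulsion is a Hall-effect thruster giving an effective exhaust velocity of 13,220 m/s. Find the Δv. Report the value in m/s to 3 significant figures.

Δv ≈ 4180 m/s

m_f = m₀ − m_prop = 1,440 − 390 = 1,050 kg.
Δv = v_e · ln(m₀/m_f) = 13220.0 × ln(1.371) = 13220.0 × 0.3159 ≈ 4175.6 m/s.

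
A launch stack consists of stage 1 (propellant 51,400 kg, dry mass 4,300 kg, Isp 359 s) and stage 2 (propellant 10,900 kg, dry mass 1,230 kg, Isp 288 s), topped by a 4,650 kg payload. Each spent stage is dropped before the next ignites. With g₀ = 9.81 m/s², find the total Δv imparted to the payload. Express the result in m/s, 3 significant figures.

Ignition mass of stage 1 = 51,400+4,300 + 10,900+1,230 + 4,650 = 72,480 kg.
Stage 1: m₀ = 72,480 kg, m_f = 72,480 − 51,400 = 21,080 kg; Δv = 359×9.81×ln(3.438) = 3521.8×1.2350 ≈ 4349 m/s.
Stage 2: m₀ = 16,780 kg, m_f = 16,780 − 10,900 = 5,880 kg; Δv = 288×9.81×ln(2.854) = 2825.3×1.0486 ≈ 2963 m/s.
Total Δv = 4349 + 2963 = 7312 m/s.

Δv ≈ 7310 m/s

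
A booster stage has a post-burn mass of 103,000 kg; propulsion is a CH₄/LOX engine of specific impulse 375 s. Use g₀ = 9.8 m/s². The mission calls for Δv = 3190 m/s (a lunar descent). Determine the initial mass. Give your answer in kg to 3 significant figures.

v_e = Isp · g₀ = 375 × 9.8 = 3675.0 m/s.
m₀/m_f = exp(Δv / v_e) = exp(3190 / 3675.0) = exp(0.8680) = 2.3822.
m₀ = m_f × 2.3822 = 103,000 × 2.3822 = 245,367 kg.

initial mass ≈ 245000 kg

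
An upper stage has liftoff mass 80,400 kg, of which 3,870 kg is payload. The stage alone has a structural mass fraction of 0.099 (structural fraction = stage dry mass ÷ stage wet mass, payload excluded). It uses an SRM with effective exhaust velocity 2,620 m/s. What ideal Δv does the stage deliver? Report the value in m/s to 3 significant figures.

Stage wet mass = m₀ − payload = 80,400 − 3,870 = 76,530 kg.
Stage dry mass = ε × stage wet mass = 0.099 × 76,530 = 7,576.47 kg.
Burnout mass m_f = stage dry + payload = 7,576.47 + 3,870 = 11,446.47 kg.
Δv = v_e · ln(80,400/11,446.47) = 2620.0 × ln(7.024) = 2620.0 × 1.9493 ≈ 5107 m/s.

Δv ≈ 5110 m/s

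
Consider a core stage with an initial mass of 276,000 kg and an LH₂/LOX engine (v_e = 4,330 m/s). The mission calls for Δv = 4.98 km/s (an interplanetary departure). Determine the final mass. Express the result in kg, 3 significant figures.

final mass ≈ 87400 kg

From the ideal rocket equation, m₀/m_f = exp(Δv / v_e) = exp(4980 / 4330.0) = exp(1.1501) = 3.1586.
m_f = m₀ / 3.1586 = 276,000 / 3.1586 = 87,380.5 kg.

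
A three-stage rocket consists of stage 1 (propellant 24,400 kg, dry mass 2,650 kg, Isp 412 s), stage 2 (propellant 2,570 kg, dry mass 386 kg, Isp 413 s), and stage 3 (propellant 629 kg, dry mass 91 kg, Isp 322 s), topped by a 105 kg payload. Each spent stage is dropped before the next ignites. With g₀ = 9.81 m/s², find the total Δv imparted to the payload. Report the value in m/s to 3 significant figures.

Ignition mass of stage 1 = 24,400+2,650 + 2,570+386 + 629+91 + 105 = 30,831 kg.
Stage 1: m₀ = 30,831 kg, m_f = 30,831 − 24,400 = 6,431 kg; Δv = 412×9.81×ln(4.794) = 4041.7×1.5674 ≈ 6335 m/s.
Stage 2: m₀ = 3,781 kg, m_f = 3,781 − 2,570 = 1,211 kg; Δv = 413×9.81×ln(3.122) = 4051.5×1.1385 ≈ 4613 m/s.
Stage 3: m₀ = 825 kg, m_f = 825 − 629 = 196 kg; Δv = 322×9.81×ln(4.209) = 3158.8×1.4373 ≈ 4540 m/s.
Total Δv = 6335 + 4613 + 4540 = 15488 m/s.

Δv ≈ 15500 m/s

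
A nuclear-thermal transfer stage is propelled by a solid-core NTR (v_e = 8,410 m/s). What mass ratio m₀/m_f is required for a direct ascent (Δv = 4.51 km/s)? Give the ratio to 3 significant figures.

Rocket equation: m₀/m_f = exp(Δv / v_e) = exp(4510 / 8410.0) = exp(0.5363) = 1.7096.

mass ratio ≈ 1.71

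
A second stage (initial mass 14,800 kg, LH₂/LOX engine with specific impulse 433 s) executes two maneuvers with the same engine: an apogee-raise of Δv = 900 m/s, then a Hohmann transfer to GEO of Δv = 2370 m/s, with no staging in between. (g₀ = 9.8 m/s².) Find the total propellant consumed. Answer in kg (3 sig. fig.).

total propellant consumed ≈ 7950 kg

v_e = Isp · g₀ = 433 × 9.8 = 4243.4 m/s.
After the first burn: m = 14800 × exp(−900/4243.4) = 14800 × 0.80889 = 11,971.6 kg.
After the second burn: m = 11,971.6 × exp(−2370/4243.4) = 11,971.6 × 0.57206 = 6,848.47 kg.
Total propellant = m₀ − m_final = 14800 − 6,848.47 = 7,951.53 kg.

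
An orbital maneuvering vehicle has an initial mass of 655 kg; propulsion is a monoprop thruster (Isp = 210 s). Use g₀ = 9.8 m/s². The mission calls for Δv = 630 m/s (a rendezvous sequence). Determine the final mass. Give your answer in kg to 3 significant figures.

final mass ≈ 482 kg

v_e = Isp · g₀ = 210 × 9.8 = 2058.0 m/s.
m₀/m_f = exp(Δv / v_e) = exp(630 / 2058.0) = exp(0.3061) = 1.3581.
m_f = m₀ / 1.3581 = 655 / 1.3581 = 482.291 kg.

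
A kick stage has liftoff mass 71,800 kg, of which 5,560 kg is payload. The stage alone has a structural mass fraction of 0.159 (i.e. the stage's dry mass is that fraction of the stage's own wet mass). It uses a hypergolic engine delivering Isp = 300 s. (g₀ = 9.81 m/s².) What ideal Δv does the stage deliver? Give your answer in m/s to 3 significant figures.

Δv ≈ 4400 m/s

Stage wet mass = m₀ − payload = 71,800 − 5,560 = 66,240 kg.
Stage dry mass = ε × stage wet mass = 0.159 × 66,240 = 10,532.2 kg.
Burnout mass m_f = stage dry + payload = 10,532.2 + 5,560 = 16,092.2 kg.
v_e = Isp · g₀ = 300 × 9.81 = 2943.0 m/s.
By the Tsiolkovsky rocket equation, Δv = v_e · ln(71,800/16,092.2) = 2943.0 × ln(4.462) = 2943.0 × 1.4955 ≈ 4401 m/s.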